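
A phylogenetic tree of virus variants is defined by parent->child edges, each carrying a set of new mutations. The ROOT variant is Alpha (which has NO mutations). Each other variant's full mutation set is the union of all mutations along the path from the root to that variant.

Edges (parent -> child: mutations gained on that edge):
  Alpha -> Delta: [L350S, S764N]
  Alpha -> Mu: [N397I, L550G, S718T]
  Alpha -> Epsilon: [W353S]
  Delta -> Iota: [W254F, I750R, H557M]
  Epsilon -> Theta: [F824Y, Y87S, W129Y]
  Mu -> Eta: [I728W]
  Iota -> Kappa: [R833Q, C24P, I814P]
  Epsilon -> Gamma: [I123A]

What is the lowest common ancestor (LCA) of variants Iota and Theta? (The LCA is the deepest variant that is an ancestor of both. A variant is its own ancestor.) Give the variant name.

Answer: Alpha

Derivation:
Path from root to Iota: Alpha -> Delta -> Iota
  ancestors of Iota: {Alpha, Delta, Iota}
Path from root to Theta: Alpha -> Epsilon -> Theta
  ancestors of Theta: {Alpha, Epsilon, Theta}
Common ancestors: {Alpha}
Walk up from Theta: Theta (not in ancestors of Iota), Epsilon (not in ancestors of Iota), Alpha (in ancestors of Iota)
Deepest common ancestor (LCA) = Alpha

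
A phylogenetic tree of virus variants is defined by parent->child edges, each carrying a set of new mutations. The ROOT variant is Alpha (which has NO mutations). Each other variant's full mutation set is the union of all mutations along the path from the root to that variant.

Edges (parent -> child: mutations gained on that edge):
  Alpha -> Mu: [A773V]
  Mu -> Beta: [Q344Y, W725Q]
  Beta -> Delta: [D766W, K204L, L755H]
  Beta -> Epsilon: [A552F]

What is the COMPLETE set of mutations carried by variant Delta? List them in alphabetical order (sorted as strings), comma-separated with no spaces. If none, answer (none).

Answer: A773V,D766W,K204L,L755H,Q344Y,W725Q

Derivation:
At Alpha: gained [] -> total []
At Mu: gained ['A773V'] -> total ['A773V']
At Beta: gained ['Q344Y', 'W725Q'] -> total ['A773V', 'Q344Y', 'W725Q']
At Delta: gained ['D766W', 'K204L', 'L755H'] -> total ['A773V', 'D766W', 'K204L', 'L755H', 'Q344Y', 'W725Q']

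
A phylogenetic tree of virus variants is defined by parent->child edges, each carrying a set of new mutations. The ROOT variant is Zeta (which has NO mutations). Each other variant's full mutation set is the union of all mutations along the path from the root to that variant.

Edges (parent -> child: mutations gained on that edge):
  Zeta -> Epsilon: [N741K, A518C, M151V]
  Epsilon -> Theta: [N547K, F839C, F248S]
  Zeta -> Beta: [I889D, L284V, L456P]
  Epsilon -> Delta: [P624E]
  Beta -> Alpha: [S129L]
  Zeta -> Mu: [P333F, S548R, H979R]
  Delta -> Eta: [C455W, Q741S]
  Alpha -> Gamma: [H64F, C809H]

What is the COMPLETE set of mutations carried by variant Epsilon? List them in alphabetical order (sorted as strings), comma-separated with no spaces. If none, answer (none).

At Zeta: gained [] -> total []
At Epsilon: gained ['N741K', 'A518C', 'M151V'] -> total ['A518C', 'M151V', 'N741K']

Answer: A518C,M151V,N741K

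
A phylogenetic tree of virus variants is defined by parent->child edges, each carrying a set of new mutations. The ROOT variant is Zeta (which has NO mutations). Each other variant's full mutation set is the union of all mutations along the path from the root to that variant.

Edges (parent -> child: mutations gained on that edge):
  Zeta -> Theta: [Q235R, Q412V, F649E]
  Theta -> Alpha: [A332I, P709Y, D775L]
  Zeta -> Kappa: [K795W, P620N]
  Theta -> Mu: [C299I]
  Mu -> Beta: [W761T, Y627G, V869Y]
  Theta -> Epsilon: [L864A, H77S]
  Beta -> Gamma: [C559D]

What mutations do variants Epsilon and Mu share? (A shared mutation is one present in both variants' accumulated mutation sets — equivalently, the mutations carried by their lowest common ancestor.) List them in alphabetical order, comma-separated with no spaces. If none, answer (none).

Answer: F649E,Q235R,Q412V

Derivation:
Accumulating mutations along path to Epsilon:
  At Zeta: gained [] -> total []
  At Theta: gained ['Q235R', 'Q412V', 'F649E'] -> total ['F649E', 'Q235R', 'Q412V']
  At Epsilon: gained ['L864A', 'H77S'] -> total ['F649E', 'H77S', 'L864A', 'Q235R', 'Q412V']
Mutations(Epsilon) = ['F649E', 'H77S', 'L864A', 'Q235R', 'Q412V']
Accumulating mutations along path to Mu:
  At Zeta: gained [] -> total []
  At Theta: gained ['Q235R', 'Q412V', 'F649E'] -> total ['F649E', 'Q235R', 'Q412V']
  At Mu: gained ['C299I'] -> total ['C299I', 'F649E', 'Q235R', 'Q412V']
Mutations(Mu) = ['C299I', 'F649E', 'Q235R', 'Q412V']
Intersection: ['F649E', 'H77S', 'L864A', 'Q235R', 'Q412V'] ∩ ['C299I', 'F649E', 'Q235R', 'Q412V'] = ['F649E', 'Q235R', 'Q412V']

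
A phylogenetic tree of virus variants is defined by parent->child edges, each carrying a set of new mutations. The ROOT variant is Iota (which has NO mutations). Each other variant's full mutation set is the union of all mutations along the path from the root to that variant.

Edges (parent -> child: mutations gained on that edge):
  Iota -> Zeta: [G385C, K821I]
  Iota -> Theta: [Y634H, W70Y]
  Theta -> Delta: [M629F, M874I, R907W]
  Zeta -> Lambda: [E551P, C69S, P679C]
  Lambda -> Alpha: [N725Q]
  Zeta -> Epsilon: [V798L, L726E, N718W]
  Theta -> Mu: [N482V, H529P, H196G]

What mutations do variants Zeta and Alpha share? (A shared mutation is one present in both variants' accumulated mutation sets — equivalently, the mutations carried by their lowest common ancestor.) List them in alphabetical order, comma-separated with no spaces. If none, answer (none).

Answer: G385C,K821I

Derivation:
Accumulating mutations along path to Zeta:
  At Iota: gained [] -> total []
  At Zeta: gained ['G385C', 'K821I'] -> total ['G385C', 'K821I']
Mutations(Zeta) = ['G385C', 'K821I']
Accumulating mutations along path to Alpha:
  At Iota: gained [] -> total []
  At Zeta: gained ['G385C', 'K821I'] -> total ['G385C', 'K821I']
  At Lambda: gained ['E551P', 'C69S', 'P679C'] -> total ['C69S', 'E551P', 'G385C', 'K821I', 'P679C']
  At Alpha: gained ['N725Q'] -> total ['C69S', 'E551P', 'G385C', 'K821I', 'N725Q', 'P679C']
Mutations(Alpha) = ['C69S', 'E551P', 'G385C', 'K821I', 'N725Q', 'P679C']
Intersection: ['G385C', 'K821I'] ∩ ['C69S', 'E551P', 'G385C', 'K821I', 'N725Q', 'P679C'] = ['G385C', 'K821I']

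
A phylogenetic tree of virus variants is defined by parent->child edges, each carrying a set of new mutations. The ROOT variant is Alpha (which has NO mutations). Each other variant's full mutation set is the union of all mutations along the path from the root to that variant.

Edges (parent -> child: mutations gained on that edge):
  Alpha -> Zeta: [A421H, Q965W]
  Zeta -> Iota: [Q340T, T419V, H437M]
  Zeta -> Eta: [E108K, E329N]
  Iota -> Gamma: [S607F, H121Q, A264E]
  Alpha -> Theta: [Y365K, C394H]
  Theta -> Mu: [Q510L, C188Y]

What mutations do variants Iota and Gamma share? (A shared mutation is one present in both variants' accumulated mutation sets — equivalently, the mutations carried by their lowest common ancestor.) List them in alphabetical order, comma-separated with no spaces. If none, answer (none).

Accumulating mutations along path to Iota:
  At Alpha: gained [] -> total []
  At Zeta: gained ['A421H', 'Q965W'] -> total ['A421H', 'Q965W']
  At Iota: gained ['Q340T', 'T419V', 'H437M'] -> total ['A421H', 'H437M', 'Q340T', 'Q965W', 'T419V']
Mutations(Iota) = ['A421H', 'H437M', 'Q340T', 'Q965W', 'T419V']
Accumulating mutations along path to Gamma:
  At Alpha: gained [] -> total []
  At Zeta: gained ['A421H', 'Q965W'] -> total ['A421H', 'Q965W']
  At Iota: gained ['Q340T', 'T419V', 'H437M'] -> total ['A421H', 'H437M', 'Q340T', 'Q965W', 'T419V']
  At Gamma: gained ['S607F', 'H121Q', 'A264E'] -> total ['A264E', 'A421H', 'H121Q', 'H437M', 'Q340T', 'Q965W', 'S607F', 'T419V']
Mutations(Gamma) = ['A264E', 'A421H', 'H121Q', 'H437M', 'Q340T', 'Q965W', 'S607F', 'T419V']
Intersection: ['A421H', 'H437M', 'Q340T', 'Q965W', 'T419V'] ∩ ['A264E', 'A421H', 'H121Q', 'H437M', 'Q340T', 'Q965W', 'S607F', 'T419V'] = ['A421H', 'H437M', 'Q340T', 'Q965W', 'T419V']

Answer: A421H,H437M,Q340T,Q965W,T419V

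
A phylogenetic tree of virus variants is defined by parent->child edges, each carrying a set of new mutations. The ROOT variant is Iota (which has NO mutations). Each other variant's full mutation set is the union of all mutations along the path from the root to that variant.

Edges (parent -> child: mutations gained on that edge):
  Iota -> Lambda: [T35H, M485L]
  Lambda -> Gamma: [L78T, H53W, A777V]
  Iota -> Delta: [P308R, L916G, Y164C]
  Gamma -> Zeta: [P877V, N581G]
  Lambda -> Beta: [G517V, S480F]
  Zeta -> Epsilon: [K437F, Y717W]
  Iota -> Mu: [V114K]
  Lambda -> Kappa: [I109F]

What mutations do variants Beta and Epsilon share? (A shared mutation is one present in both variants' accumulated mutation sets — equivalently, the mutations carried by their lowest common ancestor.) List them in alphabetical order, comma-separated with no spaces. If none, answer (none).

Accumulating mutations along path to Beta:
  At Iota: gained [] -> total []
  At Lambda: gained ['T35H', 'M485L'] -> total ['M485L', 'T35H']
  At Beta: gained ['G517V', 'S480F'] -> total ['G517V', 'M485L', 'S480F', 'T35H']
Mutations(Beta) = ['G517V', 'M485L', 'S480F', 'T35H']
Accumulating mutations along path to Epsilon:
  At Iota: gained [] -> total []
  At Lambda: gained ['T35H', 'M485L'] -> total ['M485L', 'T35H']
  At Gamma: gained ['L78T', 'H53W', 'A777V'] -> total ['A777V', 'H53W', 'L78T', 'M485L', 'T35H']
  At Zeta: gained ['P877V', 'N581G'] -> total ['A777V', 'H53W', 'L78T', 'M485L', 'N581G', 'P877V', 'T35H']
  At Epsilon: gained ['K437F', 'Y717W'] -> total ['A777V', 'H53W', 'K437F', 'L78T', 'M485L', 'N581G', 'P877V', 'T35H', 'Y717W']
Mutations(Epsilon) = ['A777V', 'H53W', 'K437F', 'L78T', 'M485L', 'N581G', 'P877V', 'T35H', 'Y717W']
Intersection: ['G517V', 'M485L', 'S480F', 'T35H'] ∩ ['A777V', 'H53W', 'K437F', 'L78T', 'M485L', 'N581G', 'P877V', 'T35H', 'Y717W'] = ['M485L', 'T35H']

Answer: M485L,T35H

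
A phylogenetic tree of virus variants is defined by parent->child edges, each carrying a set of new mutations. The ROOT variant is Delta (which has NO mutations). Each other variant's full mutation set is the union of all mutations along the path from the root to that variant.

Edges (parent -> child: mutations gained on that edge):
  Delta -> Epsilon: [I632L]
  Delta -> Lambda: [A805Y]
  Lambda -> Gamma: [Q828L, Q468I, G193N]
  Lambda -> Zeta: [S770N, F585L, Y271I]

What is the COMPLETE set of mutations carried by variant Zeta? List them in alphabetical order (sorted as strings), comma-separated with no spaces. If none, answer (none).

At Delta: gained [] -> total []
At Lambda: gained ['A805Y'] -> total ['A805Y']
At Zeta: gained ['S770N', 'F585L', 'Y271I'] -> total ['A805Y', 'F585L', 'S770N', 'Y271I']

Answer: A805Y,F585L,S770N,Y271I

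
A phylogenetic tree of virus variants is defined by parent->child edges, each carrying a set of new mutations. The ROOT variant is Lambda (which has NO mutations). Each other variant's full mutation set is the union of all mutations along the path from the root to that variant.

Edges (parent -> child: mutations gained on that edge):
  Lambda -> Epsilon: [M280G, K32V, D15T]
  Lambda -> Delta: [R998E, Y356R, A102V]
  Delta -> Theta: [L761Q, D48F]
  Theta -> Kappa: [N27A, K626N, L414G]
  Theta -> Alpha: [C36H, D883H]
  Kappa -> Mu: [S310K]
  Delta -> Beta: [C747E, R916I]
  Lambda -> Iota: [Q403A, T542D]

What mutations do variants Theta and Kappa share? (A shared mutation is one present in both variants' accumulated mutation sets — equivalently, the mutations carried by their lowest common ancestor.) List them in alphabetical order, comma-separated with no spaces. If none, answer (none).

Answer: A102V,D48F,L761Q,R998E,Y356R

Derivation:
Accumulating mutations along path to Theta:
  At Lambda: gained [] -> total []
  At Delta: gained ['R998E', 'Y356R', 'A102V'] -> total ['A102V', 'R998E', 'Y356R']
  At Theta: gained ['L761Q', 'D48F'] -> total ['A102V', 'D48F', 'L761Q', 'R998E', 'Y356R']
Mutations(Theta) = ['A102V', 'D48F', 'L761Q', 'R998E', 'Y356R']
Accumulating mutations along path to Kappa:
  At Lambda: gained [] -> total []
  At Delta: gained ['R998E', 'Y356R', 'A102V'] -> total ['A102V', 'R998E', 'Y356R']
  At Theta: gained ['L761Q', 'D48F'] -> total ['A102V', 'D48F', 'L761Q', 'R998E', 'Y356R']
  At Kappa: gained ['N27A', 'K626N', 'L414G'] -> total ['A102V', 'D48F', 'K626N', 'L414G', 'L761Q', 'N27A', 'R998E', 'Y356R']
Mutations(Kappa) = ['A102V', 'D48F', 'K626N', 'L414G', 'L761Q', 'N27A', 'R998E', 'Y356R']
Intersection: ['A102V', 'D48F', 'L761Q', 'R998E', 'Y356R'] ∩ ['A102V', 'D48F', 'K626N', 'L414G', 'L761Q', 'N27A', 'R998E', 'Y356R'] = ['A102V', 'D48F', 'L761Q', 'R998E', 'Y356R']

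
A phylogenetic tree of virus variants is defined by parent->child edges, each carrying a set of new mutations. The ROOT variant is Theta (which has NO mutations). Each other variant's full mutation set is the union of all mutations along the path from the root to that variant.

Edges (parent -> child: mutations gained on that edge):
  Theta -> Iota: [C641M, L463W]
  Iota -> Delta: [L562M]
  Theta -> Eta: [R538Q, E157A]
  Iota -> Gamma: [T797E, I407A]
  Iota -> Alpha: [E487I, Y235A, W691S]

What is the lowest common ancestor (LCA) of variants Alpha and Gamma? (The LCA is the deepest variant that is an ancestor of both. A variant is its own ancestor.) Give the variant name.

Path from root to Alpha: Theta -> Iota -> Alpha
  ancestors of Alpha: {Theta, Iota, Alpha}
Path from root to Gamma: Theta -> Iota -> Gamma
  ancestors of Gamma: {Theta, Iota, Gamma}
Common ancestors: {Theta, Iota}
Walk up from Gamma: Gamma (not in ancestors of Alpha), Iota (in ancestors of Alpha), Theta (in ancestors of Alpha)
Deepest common ancestor (LCA) = Iota

Answer: Iota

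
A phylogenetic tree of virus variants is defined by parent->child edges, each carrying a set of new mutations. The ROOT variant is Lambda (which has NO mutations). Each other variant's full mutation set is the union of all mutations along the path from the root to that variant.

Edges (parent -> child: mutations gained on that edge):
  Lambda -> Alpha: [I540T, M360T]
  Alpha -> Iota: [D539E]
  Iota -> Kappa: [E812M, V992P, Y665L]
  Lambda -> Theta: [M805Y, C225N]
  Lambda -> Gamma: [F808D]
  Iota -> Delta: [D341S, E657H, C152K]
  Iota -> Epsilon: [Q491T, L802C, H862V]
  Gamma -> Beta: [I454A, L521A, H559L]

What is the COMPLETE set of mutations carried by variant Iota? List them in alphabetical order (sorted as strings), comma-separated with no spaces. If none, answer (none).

At Lambda: gained [] -> total []
At Alpha: gained ['I540T', 'M360T'] -> total ['I540T', 'M360T']
At Iota: gained ['D539E'] -> total ['D539E', 'I540T', 'M360T']

Answer: D539E,I540T,M360T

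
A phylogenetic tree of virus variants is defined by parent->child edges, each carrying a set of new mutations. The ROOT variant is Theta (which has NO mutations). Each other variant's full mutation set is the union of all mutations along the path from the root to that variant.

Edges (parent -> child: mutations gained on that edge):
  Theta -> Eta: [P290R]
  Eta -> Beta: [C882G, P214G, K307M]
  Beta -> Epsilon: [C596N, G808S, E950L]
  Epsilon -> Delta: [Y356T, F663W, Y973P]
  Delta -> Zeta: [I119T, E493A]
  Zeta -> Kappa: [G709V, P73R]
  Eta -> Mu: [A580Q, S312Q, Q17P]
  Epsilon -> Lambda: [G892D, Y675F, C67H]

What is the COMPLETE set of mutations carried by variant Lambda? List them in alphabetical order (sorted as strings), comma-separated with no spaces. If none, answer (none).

At Theta: gained [] -> total []
At Eta: gained ['P290R'] -> total ['P290R']
At Beta: gained ['C882G', 'P214G', 'K307M'] -> total ['C882G', 'K307M', 'P214G', 'P290R']
At Epsilon: gained ['C596N', 'G808S', 'E950L'] -> total ['C596N', 'C882G', 'E950L', 'G808S', 'K307M', 'P214G', 'P290R']
At Lambda: gained ['G892D', 'Y675F', 'C67H'] -> total ['C596N', 'C67H', 'C882G', 'E950L', 'G808S', 'G892D', 'K307M', 'P214G', 'P290R', 'Y675F']

Answer: C596N,C67H,C882G,E950L,G808S,G892D,K307M,P214G,P290R,Y675F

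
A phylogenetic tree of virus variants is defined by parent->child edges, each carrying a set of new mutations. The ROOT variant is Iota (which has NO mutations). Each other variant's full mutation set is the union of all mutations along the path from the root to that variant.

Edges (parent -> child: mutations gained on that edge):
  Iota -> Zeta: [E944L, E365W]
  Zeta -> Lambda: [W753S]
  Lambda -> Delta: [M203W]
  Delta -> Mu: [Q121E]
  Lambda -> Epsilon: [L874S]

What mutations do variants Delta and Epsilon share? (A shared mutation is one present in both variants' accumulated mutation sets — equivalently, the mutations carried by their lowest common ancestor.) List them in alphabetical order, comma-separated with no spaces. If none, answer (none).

Answer: E365W,E944L,W753S

Derivation:
Accumulating mutations along path to Delta:
  At Iota: gained [] -> total []
  At Zeta: gained ['E944L', 'E365W'] -> total ['E365W', 'E944L']
  At Lambda: gained ['W753S'] -> total ['E365W', 'E944L', 'W753S']
  At Delta: gained ['M203W'] -> total ['E365W', 'E944L', 'M203W', 'W753S']
Mutations(Delta) = ['E365W', 'E944L', 'M203W', 'W753S']
Accumulating mutations along path to Epsilon:
  At Iota: gained [] -> total []
  At Zeta: gained ['E944L', 'E365W'] -> total ['E365W', 'E944L']
  At Lambda: gained ['W753S'] -> total ['E365W', 'E944L', 'W753S']
  At Epsilon: gained ['L874S'] -> total ['E365W', 'E944L', 'L874S', 'W753S']
Mutations(Epsilon) = ['E365W', 'E944L', 'L874S', 'W753S']
Intersection: ['E365W', 'E944L', 'M203W', 'W753S'] ∩ ['E365W', 'E944L', 'L874S', 'W753S'] = ['E365W', 'E944L', 'W753S']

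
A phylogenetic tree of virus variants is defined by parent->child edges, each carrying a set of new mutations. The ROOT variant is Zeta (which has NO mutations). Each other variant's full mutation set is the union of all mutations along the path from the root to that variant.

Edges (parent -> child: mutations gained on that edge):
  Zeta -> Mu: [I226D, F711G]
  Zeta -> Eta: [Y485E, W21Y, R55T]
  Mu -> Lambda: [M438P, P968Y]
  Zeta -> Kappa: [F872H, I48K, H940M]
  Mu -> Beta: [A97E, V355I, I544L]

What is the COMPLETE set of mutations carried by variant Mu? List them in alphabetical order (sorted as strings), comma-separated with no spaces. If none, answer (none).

At Zeta: gained [] -> total []
At Mu: gained ['I226D', 'F711G'] -> total ['F711G', 'I226D']

Answer: F711G,I226D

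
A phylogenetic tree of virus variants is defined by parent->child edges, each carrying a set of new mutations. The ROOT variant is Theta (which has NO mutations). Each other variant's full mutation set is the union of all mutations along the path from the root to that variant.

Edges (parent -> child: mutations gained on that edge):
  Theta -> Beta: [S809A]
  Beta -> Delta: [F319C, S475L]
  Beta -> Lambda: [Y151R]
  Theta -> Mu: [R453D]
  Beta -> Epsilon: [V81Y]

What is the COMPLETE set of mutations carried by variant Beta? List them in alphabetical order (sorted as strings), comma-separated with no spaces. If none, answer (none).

Answer: S809A

Derivation:
At Theta: gained [] -> total []
At Beta: gained ['S809A'] -> total ['S809A']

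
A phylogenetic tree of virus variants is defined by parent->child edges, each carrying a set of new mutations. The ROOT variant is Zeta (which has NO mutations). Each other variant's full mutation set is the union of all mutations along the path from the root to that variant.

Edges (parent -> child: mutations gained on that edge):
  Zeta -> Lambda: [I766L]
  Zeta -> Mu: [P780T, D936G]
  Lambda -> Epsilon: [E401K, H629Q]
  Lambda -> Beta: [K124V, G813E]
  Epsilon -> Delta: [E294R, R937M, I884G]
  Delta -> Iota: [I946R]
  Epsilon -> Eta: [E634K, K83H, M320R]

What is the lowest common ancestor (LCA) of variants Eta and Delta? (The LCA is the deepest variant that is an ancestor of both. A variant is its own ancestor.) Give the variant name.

Answer: Epsilon

Derivation:
Path from root to Eta: Zeta -> Lambda -> Epsilon -> Eta
  ancestors of Eta: {Zeta, Lambda, Epsilon, Eta}
Path from root to Delta: Zeta -> Lambda -> Epsilon -> Delta
  ancestors of Delta: {Zeta, Lambda, Epsilon, Delta}
Common ancestors: {Zeta, Lambda, Epsilon}
Walk up from Delta: Delta (not in ancestors of Eta), Epsilon (in ancestors of Eta), Lambda (in ancestors of Eta), Zeta (in ancestors of Eta)
Deepest common ancestor (LCA) = Epsilon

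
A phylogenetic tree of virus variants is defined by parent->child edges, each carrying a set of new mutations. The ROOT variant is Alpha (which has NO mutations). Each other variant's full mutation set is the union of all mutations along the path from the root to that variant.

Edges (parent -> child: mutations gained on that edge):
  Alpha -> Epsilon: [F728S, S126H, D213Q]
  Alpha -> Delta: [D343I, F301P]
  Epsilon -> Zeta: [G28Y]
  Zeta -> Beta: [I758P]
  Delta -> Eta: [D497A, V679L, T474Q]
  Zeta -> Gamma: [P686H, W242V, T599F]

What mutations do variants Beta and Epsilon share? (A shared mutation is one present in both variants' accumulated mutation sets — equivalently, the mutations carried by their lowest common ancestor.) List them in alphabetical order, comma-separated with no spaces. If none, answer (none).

Accumulating mutations along path to Beta:
  At Alpha: gained [] -> total []
  At Epsilon: gained ['F728S', 'S126H', 'D213Q'] -> total ['D213Q', 'F728S', 'S126H']
  At Zeta: gained ['G28Y'] -> total ['D213Q', 'F728S', 'G28Y', 'S126H']
  At Beta: gained ['I758P'] -> total ['D213Q', 'F728S', 'G28Y', 'I758P', 'S126H']
Mutations(Beta) = ['D213Q', 'F728S', 'G28Y', 'I758P', 'S126H']
Accumulating mutations along path to Epsilon:
  At Alpha: gained [] -> total []
  At Epsilon: gained ['F728S', 'S126H', 'D213Q'] -> total ['D213Q', 'F728S', 'S126H']
Mutations(Epsilon) = ['D213Q', 'F728S', 'S126H']
Intersection: ['D213Q', 'F728S', 'G28Y', 'I758P', 'S126H'] ∩ ['D213Q', 'F728S', 'S126H'] = ['D213Q', 'F728S', 'S126H']

Answer: D213Q,F728S,S126H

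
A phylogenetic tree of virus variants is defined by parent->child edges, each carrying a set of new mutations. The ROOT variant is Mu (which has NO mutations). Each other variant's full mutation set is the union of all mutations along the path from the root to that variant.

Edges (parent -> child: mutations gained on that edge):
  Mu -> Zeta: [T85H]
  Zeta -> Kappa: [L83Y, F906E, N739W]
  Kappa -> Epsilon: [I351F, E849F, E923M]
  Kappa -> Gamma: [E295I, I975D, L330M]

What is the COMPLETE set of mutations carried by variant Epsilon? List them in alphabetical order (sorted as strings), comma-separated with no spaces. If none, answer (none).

Answer: E849F,E923M,F906E,I351F,L83Y,N739W,T85H

Derivation:
At Mu: gained [] -> total []
At Zeta: gained ['T85H'] -> total ['T85H']
At Kappa: gained ['L83Y', 'F906E', 'N739W'] -> total ['F906E', 'L83Y', 'N739W', 'T85H']
At Epsilon: gained ['I351F', 'E849F', 'E923M'] -> total ['E849F', 'E923M', 'F906E', 'I351F', 'L83Y', 'N739W', 'T85H']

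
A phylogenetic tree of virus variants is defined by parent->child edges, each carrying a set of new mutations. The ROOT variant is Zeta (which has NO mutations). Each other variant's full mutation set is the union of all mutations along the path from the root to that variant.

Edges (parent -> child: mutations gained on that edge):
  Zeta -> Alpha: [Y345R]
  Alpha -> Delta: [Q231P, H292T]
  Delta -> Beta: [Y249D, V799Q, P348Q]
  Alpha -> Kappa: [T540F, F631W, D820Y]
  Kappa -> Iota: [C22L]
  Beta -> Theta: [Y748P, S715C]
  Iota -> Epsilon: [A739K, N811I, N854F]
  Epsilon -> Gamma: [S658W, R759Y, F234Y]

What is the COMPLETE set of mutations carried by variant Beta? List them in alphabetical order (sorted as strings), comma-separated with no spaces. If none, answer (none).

At Zeta: gained [] -> total []
At Alpha: gained ['Y345R'] -> total ['Y345R']
At Delta: gained ['Q231P', 'H292T'] -> total ['H292T', 'Q231P', 'Y345R']
At Beta: gained ['Y249D', 'V799Q', 'P348Q'] -> total ['H292T', 'P348Q', 'Q231P', 'V799Q', 'Y249D', 'Y345R']

Answer: H292T,P348Q,Q231P,V799Q,Y249D,Y345R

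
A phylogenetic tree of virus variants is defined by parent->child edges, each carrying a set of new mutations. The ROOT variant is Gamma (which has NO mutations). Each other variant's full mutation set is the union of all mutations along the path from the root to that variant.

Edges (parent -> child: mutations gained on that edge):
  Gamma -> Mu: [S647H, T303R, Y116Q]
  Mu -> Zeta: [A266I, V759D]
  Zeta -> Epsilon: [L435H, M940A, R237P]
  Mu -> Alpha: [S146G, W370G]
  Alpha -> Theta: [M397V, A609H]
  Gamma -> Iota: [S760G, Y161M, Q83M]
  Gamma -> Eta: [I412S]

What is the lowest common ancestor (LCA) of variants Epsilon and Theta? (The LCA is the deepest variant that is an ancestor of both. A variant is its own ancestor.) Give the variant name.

Path from root to Epsilon: Gamma -> Mu -> Zeta -> Epsilon
  ancestors of Epsilon: {Gamma, Mu, Zeta, Epsilon}
Path from root to Theta: Gamma -> Mu -> Alpha -> Theta
  ancestors of Theta: {Gamma, Mu, Alpha, Theta}
Common ancestors: {Gamma, Mu}
Walk up from Theta: Theta (not in ancestors of Epsilon), Alpha (not in ancestors of Epsilon), Mu (in ancestors of Epsilon), Gamma (in ancestors of Epsilon)
Deepest common ancestor (LCA) = Mu

Answer: Mu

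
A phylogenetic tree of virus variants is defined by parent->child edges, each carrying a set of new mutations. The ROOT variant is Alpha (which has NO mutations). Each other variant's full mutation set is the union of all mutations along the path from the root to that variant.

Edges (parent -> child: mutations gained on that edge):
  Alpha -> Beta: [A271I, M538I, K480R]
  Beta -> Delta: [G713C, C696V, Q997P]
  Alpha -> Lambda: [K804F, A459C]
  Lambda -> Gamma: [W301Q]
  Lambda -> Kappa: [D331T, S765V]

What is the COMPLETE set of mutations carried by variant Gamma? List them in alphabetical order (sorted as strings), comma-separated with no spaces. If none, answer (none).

At Alpha: gained [] -> total []
At Lambda: gained ['K804F', 'A459C'] -> total ['A459C', 'K804F']
At Gamma: gained ['W301Q'] -> total ['A459C', 'K804F', 'W301Q']

Answer: A459C,K804F,W301Q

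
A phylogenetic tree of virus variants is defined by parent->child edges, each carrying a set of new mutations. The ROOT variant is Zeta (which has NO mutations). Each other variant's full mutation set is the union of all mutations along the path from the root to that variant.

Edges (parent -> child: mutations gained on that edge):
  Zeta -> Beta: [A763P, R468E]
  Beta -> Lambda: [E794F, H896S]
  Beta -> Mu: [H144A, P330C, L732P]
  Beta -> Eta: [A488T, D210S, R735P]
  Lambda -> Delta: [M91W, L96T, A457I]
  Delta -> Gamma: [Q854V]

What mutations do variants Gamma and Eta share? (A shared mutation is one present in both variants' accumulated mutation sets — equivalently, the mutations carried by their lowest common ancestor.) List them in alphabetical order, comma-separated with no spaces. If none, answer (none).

Accumulating mutations along path to Gamma:
  At Zeta: gained [] -> total []
  At Beta: gained ['A763P', 'R468E'] -> total ['A763P', 'R468E']
  At Lambda: gained ['E794F', 'H896S'] -> total ['A763P', 'E794F', 'H896S', 'R468E']
  At Delta: gained ['M91W', 'L96T', 'A457I'] -> total ['A457I', 'A763P', 'E794F', 'H896S', 'L96T', 'M91W', 'R468E']
  At Gamma: gained ['Q854V'] -> total ['A457I', 'A763P', 'E794F', 'H896S', 'L96T', 'M91W', 'Q854V', 'R468E']
Mutations(Gamma) = ['A457I', 'A763P', 'E794F', 'H896S', 'L96T', 'M91W', 'Q854V', 'R468E']
Accumulating mutations along path to Eta:
  At Zeta: gained [] -> total []
  At Beta: gained ['A763P', 'R468E'] -> total ['A763P', 'R468E']
  At Eta: gained ['A488T', 'D210S', 'R735P'] -> total ['A488T', 'A763P', 'D210S', 'R468E', 'R735P']
Mutations(Eta) = ['A488T', 'A763P', 'D210S', 'R468E', 'R735P']
Intersection: ['A457I', 'A763P', 'E794F', 'H896S', 'L96T', 'M91W', 'Q854V', 'R468E'] ∩ ['A488T', 'A763P', 'D210S', 'R468E', 'R735P'] = ['A763P', 'R468E']

Answer: A763P,R468E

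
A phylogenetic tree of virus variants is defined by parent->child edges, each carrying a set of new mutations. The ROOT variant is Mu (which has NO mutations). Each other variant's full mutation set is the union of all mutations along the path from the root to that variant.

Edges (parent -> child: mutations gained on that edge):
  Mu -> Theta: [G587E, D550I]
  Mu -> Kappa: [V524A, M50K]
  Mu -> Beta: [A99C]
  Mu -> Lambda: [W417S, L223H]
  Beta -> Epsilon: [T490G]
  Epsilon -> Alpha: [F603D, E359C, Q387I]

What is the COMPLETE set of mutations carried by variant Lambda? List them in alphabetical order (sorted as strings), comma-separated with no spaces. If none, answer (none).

At Mu: gained [] -> total []
At Lambda: gained ['W417S', 'L223H'] -> total ['L223H', 'W417S']

Answer: L223H,W417S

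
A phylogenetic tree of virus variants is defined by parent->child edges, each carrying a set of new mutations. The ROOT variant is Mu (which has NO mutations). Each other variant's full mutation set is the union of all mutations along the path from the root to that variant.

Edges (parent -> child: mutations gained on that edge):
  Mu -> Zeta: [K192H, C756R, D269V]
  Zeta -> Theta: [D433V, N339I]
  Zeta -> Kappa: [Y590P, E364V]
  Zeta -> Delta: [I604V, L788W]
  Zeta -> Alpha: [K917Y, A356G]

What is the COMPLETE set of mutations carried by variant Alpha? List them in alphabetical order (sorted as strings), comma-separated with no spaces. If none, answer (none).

At Mu: gained [] -> total []
At Zeta: gained ['K192H', 'C756R', 'D269V'] -> total ['C756R', 'D269V', 'K192H']
At Alpha: gained ['K917Y', 'A356G'] -> total ['A356G', 'C756R', 'D269V', 'K192H', 'K917Y']

Answer: A356G,C756R,D269V,K192H,K917Y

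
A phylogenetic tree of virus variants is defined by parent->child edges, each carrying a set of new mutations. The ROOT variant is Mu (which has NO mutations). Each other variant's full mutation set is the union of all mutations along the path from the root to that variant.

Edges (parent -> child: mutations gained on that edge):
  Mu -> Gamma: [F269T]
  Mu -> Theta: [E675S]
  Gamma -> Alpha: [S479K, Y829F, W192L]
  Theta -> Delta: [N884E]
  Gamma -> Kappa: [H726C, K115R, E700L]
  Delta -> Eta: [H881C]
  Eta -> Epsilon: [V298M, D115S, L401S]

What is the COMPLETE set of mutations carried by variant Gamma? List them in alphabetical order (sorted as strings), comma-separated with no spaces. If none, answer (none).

At Mu: gained [] -> total []
At Gamma: gained ['F269T'] -> total ['F269T']

Answer: F269T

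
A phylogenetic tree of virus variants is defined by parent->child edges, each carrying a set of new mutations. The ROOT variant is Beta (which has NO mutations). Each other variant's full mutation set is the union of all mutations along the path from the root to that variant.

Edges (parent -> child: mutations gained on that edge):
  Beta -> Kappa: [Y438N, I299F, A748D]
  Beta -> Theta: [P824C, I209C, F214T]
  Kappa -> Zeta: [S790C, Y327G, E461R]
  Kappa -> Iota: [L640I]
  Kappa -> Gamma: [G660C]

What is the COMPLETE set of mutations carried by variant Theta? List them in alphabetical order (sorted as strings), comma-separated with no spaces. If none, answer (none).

At Beta: gained [] -> total []
At Theta: gained ['P824C', 'I209C', 'F214T'] -> total ['F214T', 'I209C', 'P824C']

Answer: F214T,I209C,P824C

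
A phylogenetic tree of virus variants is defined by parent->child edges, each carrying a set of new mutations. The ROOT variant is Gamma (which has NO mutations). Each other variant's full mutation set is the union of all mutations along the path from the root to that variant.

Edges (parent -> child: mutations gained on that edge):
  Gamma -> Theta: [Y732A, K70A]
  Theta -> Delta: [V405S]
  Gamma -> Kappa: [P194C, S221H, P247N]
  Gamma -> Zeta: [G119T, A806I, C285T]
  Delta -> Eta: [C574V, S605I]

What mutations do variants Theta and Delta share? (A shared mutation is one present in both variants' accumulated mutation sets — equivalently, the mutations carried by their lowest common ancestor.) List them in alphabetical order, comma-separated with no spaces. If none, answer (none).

Answer: K70A,Y732A

Derivation:
Accumulating mutations along path to Theta:
  At Gamma: gained [] -> total []
  At Theta: gained ['Y732A', 'K70A'] -> total ['K70A', 'Y732A']
Mutations(Theta) = ['K70A', 'Y732A']
Accumulating mutations along path to Delta:
  At Gamma: gained [] -> total []
  At Theta: gained ['Y732A', 'K70A'] -> total ['K70A', 'Y732A']
  At Delta: gained ['V405S'] -> total ['K70A', 'V405S', 'Y732A']
Mutations(Delta) = ['K70A', 'V405S', 'Y732A']
Intersection: ['K70A', 'Y732A'] ∩ ['K70A', 'V405S', 'Y732A'] = ['K70A', 'Y732A']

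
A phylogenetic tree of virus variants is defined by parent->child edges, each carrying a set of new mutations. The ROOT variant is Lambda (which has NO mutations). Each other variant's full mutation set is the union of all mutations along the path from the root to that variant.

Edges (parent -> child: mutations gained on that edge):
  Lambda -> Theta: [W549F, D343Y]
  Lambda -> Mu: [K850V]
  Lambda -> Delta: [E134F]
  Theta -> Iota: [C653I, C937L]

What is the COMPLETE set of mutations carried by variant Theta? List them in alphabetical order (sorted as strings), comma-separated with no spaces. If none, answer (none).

At Lambda: gained [] -> total []
At Theta: gained ['W549F', 'D343Y'] -> total ['D343Y', 'W549F']

Answer: D343Y,W549F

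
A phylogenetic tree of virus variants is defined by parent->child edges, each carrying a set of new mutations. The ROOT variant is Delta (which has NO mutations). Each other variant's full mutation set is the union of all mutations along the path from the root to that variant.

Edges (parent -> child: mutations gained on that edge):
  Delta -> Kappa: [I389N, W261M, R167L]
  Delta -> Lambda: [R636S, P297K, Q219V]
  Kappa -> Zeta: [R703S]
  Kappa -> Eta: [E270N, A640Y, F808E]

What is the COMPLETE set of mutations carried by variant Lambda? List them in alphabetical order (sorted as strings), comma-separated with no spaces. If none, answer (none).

Answer: P297K,Q219V,R636S

Derivation:
At Delta: gained [] -> total []
At Lambda: gained ['R636S', 'P297K', 'Q219V'] -> total ['P297K', 'Q219V', 'R636S']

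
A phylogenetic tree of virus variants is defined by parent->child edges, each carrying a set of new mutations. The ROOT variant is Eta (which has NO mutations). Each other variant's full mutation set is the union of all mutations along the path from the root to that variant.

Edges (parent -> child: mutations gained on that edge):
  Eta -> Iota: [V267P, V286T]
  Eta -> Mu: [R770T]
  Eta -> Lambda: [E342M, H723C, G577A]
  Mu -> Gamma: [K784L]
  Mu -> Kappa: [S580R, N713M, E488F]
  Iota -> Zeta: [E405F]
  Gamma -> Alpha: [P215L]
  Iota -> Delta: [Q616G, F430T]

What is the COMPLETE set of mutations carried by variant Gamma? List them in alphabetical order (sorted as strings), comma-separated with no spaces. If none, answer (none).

Answer: K784L,R770T

Derivation:
At Eta: gained [] -> total []
At Mu: gained ['R770T'] -> total ['R770T']
At Gamma: gained ['K784L'] -> total ['K784L', 'R770T']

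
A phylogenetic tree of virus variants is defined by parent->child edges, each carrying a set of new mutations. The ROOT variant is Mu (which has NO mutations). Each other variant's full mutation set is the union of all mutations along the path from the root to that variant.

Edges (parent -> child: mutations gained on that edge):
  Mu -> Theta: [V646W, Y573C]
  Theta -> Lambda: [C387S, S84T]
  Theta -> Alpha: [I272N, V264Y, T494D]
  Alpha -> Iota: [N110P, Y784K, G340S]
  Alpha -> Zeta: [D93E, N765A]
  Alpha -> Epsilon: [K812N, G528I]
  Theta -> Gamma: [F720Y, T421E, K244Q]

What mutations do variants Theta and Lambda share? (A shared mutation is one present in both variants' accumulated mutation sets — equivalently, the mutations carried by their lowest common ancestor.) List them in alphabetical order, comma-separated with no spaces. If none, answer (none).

Answer: V646W,Y573C

Derivation:
Accumulating mutations along path to Theta:
  At Mu: gained [] -> total []
  At Theta: gained ['V646W', 'Y573C'] -> total ['V646W', 'Y573C']
Mutations(Theta) = ['V646W', 'Y573C']
Accumulating mutations along path to Lambda:
  At Mu: gained [] -> total []
  At Theta: gained ['V646W', 'Y573C'] -> total ['V646W', 'Y573C']
  At Lambda: gained ['C387S', 'S84T'] -> total ['C387S', 'S84T', 'V646W', 'Y573C']
Mutations(Lambda) = ['C387S', 'S84T', 'V646W', 'Y573C']
Intersection: ['V646W', 'Y573C'] ∩ ['C387S', 'S84T', 'V646W', 'Y573C'] = ['V646W', 'Y573C']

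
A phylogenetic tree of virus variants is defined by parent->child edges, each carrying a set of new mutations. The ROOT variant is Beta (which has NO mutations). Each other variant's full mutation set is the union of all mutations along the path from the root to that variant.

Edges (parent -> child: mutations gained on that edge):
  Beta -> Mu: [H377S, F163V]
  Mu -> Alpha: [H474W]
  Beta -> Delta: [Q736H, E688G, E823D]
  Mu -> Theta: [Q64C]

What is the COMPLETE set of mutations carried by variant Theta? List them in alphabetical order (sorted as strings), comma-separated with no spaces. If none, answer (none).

Answer: F163V,H377S,Q64C

Derivation:
At Beta: gained [] -> total []
At Mu: gained ['H377S', 'F163V'] -> total ['F163V', 'H377S']
At Theta: gained ['Q64C'] -> total ['F163V', 'H377S', 'Q64C']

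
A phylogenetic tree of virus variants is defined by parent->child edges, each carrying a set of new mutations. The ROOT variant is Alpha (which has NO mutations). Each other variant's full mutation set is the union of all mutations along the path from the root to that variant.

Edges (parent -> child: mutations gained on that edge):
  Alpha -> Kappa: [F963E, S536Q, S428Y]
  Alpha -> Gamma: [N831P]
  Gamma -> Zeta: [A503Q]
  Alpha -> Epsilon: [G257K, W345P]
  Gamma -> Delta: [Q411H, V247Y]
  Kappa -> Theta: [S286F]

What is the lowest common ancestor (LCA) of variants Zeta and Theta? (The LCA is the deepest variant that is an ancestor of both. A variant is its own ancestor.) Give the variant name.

Answer: Alpha

Derivation:
Path from root to Zeta: Alpha -> Gamma -> Zeta
  ancestors of Zeta: {Alpha, Gamma, Zeta}
Path from root to Theta: Alpha -> Kappa -> Theta
  ancestors of Theta: {Alpha, Kappa, Theta}
Common ancestors: {Alpha}
Walk up from Theta: Theta (not in ancestors of Zeta), Kappa (not in ancestors of Zeta), Alpha (in ancestors of Zeta)
Deepest common ancestor (LCA) = Alpha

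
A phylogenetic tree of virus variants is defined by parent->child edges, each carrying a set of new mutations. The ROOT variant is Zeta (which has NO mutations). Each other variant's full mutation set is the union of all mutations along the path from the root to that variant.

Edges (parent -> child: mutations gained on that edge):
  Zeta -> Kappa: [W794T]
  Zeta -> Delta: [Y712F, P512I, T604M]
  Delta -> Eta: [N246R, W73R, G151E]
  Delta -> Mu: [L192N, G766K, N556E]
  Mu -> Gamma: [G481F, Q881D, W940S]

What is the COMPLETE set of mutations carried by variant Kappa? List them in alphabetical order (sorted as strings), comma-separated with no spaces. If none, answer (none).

Answer: W794T

Derivation:
At Zeta: gained [] -> total []
At Kappa: gained ['W794T'] -> total ['W794T']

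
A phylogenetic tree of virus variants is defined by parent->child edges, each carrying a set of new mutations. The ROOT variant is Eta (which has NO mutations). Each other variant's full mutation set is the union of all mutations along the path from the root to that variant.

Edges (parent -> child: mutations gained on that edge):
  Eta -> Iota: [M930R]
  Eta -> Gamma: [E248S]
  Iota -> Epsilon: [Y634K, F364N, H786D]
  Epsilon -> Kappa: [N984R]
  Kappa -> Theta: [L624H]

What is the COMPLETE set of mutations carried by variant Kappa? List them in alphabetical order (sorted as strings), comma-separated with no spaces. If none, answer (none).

At Eta: gained [] -> total []
At Iota: gained ['M930R'] -> total ['M930R']
At Epsilon: gained ['Y634K', 'F364N', 'H786D'] -> total ['F364N', 'H786D', 'M930R', 'Y634K']
At Kappa: gained ['N984R'] -> total ['F364N', 'H786D', 'M930R', 'N984R', 'Y634K']

Answer: F364N,H786D,M930R,N984R,Y634K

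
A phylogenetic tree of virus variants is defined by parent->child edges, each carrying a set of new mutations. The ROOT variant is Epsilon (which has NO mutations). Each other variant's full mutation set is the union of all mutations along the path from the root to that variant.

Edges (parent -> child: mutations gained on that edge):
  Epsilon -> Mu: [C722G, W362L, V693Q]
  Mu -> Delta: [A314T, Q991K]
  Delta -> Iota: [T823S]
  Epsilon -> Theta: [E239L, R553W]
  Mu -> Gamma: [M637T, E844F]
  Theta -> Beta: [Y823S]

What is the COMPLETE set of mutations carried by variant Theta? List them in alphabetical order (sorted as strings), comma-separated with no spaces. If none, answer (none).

At Epsilon: gained [] -> total []
At Theta: gained ['E239L', 'R553W'] -> total ['E239L', 'R553W']

Answer: E239L,R553W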